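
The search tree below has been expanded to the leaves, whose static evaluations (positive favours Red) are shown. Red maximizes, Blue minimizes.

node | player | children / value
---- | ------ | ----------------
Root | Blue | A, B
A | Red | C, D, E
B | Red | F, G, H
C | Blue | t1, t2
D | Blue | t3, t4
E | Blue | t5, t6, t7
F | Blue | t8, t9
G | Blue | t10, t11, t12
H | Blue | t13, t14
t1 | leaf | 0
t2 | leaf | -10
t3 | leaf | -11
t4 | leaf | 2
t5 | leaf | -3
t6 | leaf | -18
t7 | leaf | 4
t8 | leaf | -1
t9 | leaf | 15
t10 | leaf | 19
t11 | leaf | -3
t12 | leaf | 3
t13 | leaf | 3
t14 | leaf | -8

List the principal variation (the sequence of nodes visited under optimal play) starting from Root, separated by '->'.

Root -> A -> C -> t2

C (Blue): min(0, -10) = -10
D (Blue): min(-11, 2) = -11
E (Blue): min(-3, -18, 4) = -18
A (Red): max(-10, -11, -18) = -10
F (Blue): min(-1, 15) = -1
G (Blue): min(19, -3, 3) = -3
H (Blue): min(3, -8) = -8
B (Red): max(-1, -3, -8) = -1
Root (Blue): min(-10, -1) = -10
At Root, Blue picks A (lowest: -10).
At A, Red picks C (highest: -10).
At C, Blue picks t2 (lowest: -10).
Terminal value -10.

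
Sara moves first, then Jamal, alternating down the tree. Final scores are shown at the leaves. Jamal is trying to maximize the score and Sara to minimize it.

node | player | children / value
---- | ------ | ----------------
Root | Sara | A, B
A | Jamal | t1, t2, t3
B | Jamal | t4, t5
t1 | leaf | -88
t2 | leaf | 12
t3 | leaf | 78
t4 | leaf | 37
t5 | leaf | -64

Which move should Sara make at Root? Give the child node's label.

A (Jamal): max(-88, 12, 78) = 78
B (Jamal): max(37, -64) = 37
Root (Sara): min(78, 37) = 37
Sara at Root wants the lowest of {A=78, B=37}, so chooses B.

B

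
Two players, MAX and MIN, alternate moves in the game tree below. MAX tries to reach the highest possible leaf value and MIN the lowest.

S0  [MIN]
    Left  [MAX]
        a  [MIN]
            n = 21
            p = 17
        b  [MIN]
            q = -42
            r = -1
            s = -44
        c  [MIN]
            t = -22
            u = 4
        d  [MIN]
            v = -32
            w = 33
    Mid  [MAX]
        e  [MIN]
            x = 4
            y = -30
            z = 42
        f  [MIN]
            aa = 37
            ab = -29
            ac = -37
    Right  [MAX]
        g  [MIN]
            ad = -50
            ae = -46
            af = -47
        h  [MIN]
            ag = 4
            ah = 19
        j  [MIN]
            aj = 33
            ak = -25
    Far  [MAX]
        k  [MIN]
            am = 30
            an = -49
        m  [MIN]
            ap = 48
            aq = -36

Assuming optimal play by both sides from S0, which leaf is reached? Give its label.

aq

a (MIN): min(21, 17) = 17
b (MIN): min(-42, -1, -44) = -44
c (MIN): min(-22, 4) = -22
d (MIN): min(-32, 33) = -32
Left (MAX): max(17, -44, -22, -32) = 17
e (MIN): min(4, -30, 42) = -30
f (MIN): min(37, -29, -37) = -37
Mid (MAX): max(-30, -37) = -30
g (MIN): min(-50, -46, -47) = -50
h (MIN): min(4, 19) = 4
j (MIN): min(33, -25) = -25
Right (MAX): max(-50, 4, -25) = 4
k (MIN): min(30, -49) = -49
m (MIN): min(48, -36) = -36
Far (MAX): max(-49, -36) = -36
S0 (MIN): min(17, -30, 4, -36) = -36
At S0, MIN picks Far (lowest: -36).
At Far, MAX picks m (highest: -36).
At m, MIN picks aq (lowest: -36).
Terminal value -36.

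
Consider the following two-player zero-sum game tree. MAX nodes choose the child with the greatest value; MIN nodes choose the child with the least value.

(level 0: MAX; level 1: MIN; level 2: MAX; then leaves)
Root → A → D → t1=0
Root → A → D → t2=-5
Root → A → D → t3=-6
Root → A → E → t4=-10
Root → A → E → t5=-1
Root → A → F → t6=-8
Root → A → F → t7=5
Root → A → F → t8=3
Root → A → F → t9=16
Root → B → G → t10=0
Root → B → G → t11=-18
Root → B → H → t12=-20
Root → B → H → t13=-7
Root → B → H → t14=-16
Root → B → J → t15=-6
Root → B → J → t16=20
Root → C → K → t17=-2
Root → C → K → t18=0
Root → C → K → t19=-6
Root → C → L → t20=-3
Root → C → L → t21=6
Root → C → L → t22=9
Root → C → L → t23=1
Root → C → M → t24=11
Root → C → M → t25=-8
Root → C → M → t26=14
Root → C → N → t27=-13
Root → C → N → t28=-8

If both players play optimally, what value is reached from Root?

D (MAX): max(0, -5, -6) = 0
E (MAX): max(-10, -1) = -1
F (MAX): max(-8, 5, 3, 16) = 16
A (MIN): min(0, -1, 16) = -1
G (MAX): max(0, -18) = 0
H (MAX): max(-20, -7, -16) = -7
J (MAX): max(-6, 20) = 20
B (MIN): min(0, -7, 20) = -7
K (MAX): max(-2, 0, -6) = 0
L (MAX): max(-3, 6, 9, 1) = 9
M (MAX): max(11, -8, 14) = 14
N (MAX): max(-13, -8) = -8
C (MIN): min(0, 9, 14, -8) = -8
Root (MAX): max(-1, -7, -8) = -1

-1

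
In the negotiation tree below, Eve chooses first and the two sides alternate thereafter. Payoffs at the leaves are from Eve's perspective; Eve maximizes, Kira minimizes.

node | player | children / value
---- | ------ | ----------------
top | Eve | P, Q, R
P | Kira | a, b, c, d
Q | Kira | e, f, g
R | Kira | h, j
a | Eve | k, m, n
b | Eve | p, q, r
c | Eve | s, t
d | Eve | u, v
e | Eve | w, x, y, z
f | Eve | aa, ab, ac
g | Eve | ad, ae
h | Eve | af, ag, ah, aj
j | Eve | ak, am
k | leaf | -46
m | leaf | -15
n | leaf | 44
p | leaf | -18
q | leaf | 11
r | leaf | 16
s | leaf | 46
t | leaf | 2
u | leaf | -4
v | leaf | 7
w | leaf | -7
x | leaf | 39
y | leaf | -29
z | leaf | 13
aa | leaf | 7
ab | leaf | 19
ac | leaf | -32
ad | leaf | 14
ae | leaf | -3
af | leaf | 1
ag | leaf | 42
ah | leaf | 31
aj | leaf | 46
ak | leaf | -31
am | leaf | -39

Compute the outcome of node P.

7

a (Eve): max(-46, -15, 44) = 44
b (Eve): max(-18, 11, 16) = 16
c (Eve): max(46, 2) = 46
d (Eve): max(-4, 7) = 7
P (Kira): min(44, 16, 46, 7) = 7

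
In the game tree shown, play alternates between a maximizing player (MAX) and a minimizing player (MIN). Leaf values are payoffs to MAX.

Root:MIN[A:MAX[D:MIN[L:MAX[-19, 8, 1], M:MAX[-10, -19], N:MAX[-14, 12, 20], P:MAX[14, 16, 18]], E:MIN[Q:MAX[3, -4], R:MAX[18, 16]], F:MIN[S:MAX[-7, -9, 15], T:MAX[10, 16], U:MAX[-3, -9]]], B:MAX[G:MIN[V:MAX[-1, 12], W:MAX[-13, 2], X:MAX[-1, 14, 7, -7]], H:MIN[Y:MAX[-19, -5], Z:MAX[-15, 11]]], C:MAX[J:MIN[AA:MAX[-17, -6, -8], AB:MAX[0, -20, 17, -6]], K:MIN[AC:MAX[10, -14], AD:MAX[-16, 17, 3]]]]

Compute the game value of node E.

3

Q (MAX): max(3, -4) = 3
R (MAX): max(18, 16) = 18
E (MIN): min(3, 18) = 3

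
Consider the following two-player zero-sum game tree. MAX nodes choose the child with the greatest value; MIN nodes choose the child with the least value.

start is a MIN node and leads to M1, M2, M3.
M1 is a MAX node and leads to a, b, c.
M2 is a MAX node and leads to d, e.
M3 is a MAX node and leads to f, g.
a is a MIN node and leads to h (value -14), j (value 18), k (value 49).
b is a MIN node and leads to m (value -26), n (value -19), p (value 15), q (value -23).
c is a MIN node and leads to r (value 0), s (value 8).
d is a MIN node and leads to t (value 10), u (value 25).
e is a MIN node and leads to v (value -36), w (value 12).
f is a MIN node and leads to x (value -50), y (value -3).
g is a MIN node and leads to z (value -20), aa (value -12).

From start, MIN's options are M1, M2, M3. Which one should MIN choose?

M3

a (MIN): min(-14, 18, 49) = -14
b (MIN): min(-26, -19, 15, -23) = -26
c (MIN): min(0, 8) = 0
M1 (MAX): max(-14, -26, 0) = 0
d (MIN): min(10, 25) = 10
e (MIN): min(-36, 12) = -36
M2 (MAX): max(10, -36) = 10
f (MIN): min(-50, -3) = -50
g (MIN): min(-20, -12) = -20
M3 (MAX): max(-50, -20) = -20
start (MIN): min(0, 10, -20) = -20
MIN at start wants the lowest of {M1=0, M2=10, M3=-20}, so chooses M3.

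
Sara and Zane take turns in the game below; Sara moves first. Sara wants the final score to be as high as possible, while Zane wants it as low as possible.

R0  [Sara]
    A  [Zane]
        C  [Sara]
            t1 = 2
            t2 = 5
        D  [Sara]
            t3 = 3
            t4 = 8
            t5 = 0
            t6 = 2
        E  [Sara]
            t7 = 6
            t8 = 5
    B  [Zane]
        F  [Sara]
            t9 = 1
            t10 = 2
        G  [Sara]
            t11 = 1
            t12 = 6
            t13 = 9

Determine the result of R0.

C (Sara): max(2, 5) = 5
D (Sara): max(3, 8, 0, 2) = 8
E (Sara): max(6, 5) = 6
A (Zane): min(5, 8, 6) = 5
F (Sara): max(1, 2) = 2
G (Sara): max(1, 6, 9) = 9
B (Zane): min(2, 9) = 2
R0 (Sara): max(5, 2) = 5

5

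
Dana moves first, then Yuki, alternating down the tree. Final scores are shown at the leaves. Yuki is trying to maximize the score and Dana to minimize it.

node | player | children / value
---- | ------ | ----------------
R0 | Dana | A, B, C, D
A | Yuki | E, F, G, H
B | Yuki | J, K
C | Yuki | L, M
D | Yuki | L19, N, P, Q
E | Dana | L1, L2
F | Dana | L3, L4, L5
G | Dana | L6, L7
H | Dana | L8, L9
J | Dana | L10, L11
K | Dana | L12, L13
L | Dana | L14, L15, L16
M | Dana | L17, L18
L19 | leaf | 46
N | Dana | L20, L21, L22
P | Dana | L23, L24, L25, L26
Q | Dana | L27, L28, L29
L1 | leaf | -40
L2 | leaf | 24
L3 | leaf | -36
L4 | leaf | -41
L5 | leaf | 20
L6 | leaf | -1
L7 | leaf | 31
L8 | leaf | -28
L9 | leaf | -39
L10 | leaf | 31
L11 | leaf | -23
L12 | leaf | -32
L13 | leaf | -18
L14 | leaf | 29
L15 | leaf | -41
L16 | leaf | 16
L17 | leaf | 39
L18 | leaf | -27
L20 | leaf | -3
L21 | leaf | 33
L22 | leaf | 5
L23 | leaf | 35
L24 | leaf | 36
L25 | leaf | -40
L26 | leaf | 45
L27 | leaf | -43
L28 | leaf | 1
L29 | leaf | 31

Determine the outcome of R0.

-27

E (Dana): min(-40, 24) = -40
F (Dana): min(-36, -41, 20) = -41
G (Dana): min(-1, 31) = -1
H (Dana): min(-28, -39) = -39
A (Yuki): max(-40, -41, -1, -39) = -1
J (Dana): min(31, -23) = -23
K (Dana): min(-32, -18) = -32
B (Yuki): max(-23, -32) = -23
L (Dana): min(29, -41, 16) = -41
M (Dana): min(39, -27) = -27
C (Yuki): max(-41, -27) = -27
N (Dana): min(-3, 33, 5) = -3
P (Dana): min(35, 36, -40, 45) = -40
Q (Dana): min(-43, 1, 31) = -43
D (Yuki): max(46, -3, -40, -43) = 46
R0 (Dana): min(-1, -23, -27, 46) = -27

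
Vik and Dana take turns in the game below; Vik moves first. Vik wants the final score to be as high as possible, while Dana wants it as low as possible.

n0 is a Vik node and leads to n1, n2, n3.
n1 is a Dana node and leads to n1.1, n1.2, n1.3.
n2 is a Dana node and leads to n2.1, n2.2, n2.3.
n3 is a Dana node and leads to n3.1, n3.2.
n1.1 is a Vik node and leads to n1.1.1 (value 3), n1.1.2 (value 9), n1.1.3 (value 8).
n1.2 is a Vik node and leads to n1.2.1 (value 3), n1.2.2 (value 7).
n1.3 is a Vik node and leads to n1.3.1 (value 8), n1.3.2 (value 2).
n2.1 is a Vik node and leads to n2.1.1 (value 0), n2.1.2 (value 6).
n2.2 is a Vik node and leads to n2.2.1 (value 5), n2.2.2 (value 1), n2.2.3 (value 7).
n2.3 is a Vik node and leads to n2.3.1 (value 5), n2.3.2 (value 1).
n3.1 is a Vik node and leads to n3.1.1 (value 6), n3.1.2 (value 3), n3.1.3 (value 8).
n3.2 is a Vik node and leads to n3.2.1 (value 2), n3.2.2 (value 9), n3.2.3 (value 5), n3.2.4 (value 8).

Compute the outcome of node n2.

5

n2.1 (Vik): max(0, 6) = 6
n2.2 (Vik): max(5, 1, 7) = 7
n2.3 (Vik): max(5, 1) = 5
n2 (Dana): min(6, 7, 5) = 5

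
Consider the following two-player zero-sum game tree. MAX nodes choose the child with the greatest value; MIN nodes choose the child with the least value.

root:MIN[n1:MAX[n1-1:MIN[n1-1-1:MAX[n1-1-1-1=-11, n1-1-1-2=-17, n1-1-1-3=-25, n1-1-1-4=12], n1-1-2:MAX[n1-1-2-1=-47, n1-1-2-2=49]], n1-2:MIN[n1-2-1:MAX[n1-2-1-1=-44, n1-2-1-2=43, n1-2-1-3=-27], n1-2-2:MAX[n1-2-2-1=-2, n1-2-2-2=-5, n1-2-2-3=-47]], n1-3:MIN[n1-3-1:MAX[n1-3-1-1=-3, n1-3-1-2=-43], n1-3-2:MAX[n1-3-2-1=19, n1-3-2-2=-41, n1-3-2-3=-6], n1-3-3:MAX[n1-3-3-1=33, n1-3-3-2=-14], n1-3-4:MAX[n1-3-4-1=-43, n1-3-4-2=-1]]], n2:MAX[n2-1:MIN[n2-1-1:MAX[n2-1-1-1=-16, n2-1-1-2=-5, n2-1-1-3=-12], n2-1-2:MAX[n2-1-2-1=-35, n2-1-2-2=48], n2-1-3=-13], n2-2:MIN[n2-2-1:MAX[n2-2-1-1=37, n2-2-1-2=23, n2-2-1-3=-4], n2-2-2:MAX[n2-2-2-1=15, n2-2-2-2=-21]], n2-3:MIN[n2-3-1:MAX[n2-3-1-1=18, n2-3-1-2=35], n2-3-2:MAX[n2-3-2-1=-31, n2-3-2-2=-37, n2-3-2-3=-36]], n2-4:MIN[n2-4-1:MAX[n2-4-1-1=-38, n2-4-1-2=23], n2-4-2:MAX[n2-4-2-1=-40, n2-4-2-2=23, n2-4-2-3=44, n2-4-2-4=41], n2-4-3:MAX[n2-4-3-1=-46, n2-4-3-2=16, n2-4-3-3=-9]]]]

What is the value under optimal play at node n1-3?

n1-3-1 (MAX): max(-3, -43) = -3
n1-3-2 (MAX): max(19, -41, -6) = 19
n1-3-3 (MAX): max(33, -14) = 33
n1-3-4 (MAX): max(-43, -1) = -1
n1-3 (MIN): min(-3, 19, 33, -1) = -3

-3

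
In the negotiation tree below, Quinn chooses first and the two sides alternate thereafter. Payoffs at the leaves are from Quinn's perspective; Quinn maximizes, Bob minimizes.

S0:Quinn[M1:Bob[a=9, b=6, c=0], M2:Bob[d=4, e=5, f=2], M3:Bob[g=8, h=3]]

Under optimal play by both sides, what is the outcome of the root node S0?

3

M1 (Bob): min(9, 6, 0) = 0
M2 (Bob): min(4, 5, 2) = 2
M3 (Bob): min(8, 3) = 3
S0 (Quinn): max(0, 2, 3) = 3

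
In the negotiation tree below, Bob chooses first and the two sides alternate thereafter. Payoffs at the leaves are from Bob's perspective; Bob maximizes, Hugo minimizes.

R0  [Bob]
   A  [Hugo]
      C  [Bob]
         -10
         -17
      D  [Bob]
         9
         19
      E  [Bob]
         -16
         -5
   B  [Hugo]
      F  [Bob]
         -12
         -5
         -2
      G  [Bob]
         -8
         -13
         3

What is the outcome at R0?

-2

C (Bob): max(-10, -17) = -10
D (Bob): max(9, 19) = 19
E (Bob): max(-16, -5) = -5
A (Hugo): min(-10, 19, -5) = -10
F (Bob): max(-12, -5, -2) = -2
G (Bob): max(-8, -13, 3) = 3
B (Hugo): min(-2, 3) = -2
R0 (Bob): max(-10, -2) = -2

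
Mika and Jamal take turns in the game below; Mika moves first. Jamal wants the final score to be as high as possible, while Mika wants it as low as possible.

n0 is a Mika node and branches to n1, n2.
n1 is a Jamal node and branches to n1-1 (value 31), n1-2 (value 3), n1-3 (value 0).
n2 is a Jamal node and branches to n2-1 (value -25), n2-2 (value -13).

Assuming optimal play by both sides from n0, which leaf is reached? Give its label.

n2-2

n1 (Jamal): max(31, 3, 0) = 31
n2 (Jamal): max(-25, -13) = -13
n0 (Mika): min(31, -13) = -13
At n0, Mika picks n2 (lowest: -13).
At n2, Jamal picks n2-2 (highest: -13).
Terminal value -13.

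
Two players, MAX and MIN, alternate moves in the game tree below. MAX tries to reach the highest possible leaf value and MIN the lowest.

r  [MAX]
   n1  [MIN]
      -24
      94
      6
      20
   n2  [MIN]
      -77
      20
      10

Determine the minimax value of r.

-24

n1 (MIN): min(-24, 94, 6, 20) = -24
n2 (MIN): min(-77, 20, 10) = -77
r (MAX): max(-24, -77) = -24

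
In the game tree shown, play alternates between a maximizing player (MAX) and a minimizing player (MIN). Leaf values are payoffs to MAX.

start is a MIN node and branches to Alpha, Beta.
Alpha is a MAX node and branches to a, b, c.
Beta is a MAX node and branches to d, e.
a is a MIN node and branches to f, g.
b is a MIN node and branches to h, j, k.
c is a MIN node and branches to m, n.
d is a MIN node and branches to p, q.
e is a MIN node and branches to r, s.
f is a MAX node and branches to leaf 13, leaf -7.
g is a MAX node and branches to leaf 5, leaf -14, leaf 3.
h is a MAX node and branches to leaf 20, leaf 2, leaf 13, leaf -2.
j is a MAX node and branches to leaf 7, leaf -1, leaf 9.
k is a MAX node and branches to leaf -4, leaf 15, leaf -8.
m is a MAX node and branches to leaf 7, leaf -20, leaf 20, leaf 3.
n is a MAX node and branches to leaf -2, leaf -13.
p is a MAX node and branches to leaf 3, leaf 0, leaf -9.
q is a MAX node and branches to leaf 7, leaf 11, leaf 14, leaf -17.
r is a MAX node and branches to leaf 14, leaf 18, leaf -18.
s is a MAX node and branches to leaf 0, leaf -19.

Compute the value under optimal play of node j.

9

j (MAX): max(7, -1, 9) = 9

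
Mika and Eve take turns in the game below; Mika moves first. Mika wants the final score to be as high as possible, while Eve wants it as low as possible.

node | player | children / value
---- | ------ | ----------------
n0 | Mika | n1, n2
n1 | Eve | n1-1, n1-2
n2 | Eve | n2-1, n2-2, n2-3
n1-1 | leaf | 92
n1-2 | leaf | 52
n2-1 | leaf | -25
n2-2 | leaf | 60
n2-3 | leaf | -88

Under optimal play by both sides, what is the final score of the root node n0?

n1 (Eve): min(92, 52) = 52
n2 (Eve): min(-25, 60, -88) = -88
n0 (Mika): max(52, -88) = 52

52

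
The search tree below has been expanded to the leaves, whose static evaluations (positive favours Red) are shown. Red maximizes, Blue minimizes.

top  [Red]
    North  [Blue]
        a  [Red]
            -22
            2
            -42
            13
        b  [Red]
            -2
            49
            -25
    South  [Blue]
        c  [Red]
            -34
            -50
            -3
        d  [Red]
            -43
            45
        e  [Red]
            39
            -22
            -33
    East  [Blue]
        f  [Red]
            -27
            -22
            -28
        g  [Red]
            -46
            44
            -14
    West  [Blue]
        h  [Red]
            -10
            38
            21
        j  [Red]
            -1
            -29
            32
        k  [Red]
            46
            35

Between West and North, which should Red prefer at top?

West

h (Red): max(-10, 38, 21) = 38
j (Red): max(-1, -29, 32) = 32
k (Red): max(46, 35) = 46
West (Blue): min(38, 32, 46) = 32
a (Red): max(-22, 2, -42, 13) = 13
b (Red): max(-2, 49, -25) = 49
North (Blue): min(13, 49) = 13
Red prefers the higher value; West=32, North=13. West is better since 32 > 13.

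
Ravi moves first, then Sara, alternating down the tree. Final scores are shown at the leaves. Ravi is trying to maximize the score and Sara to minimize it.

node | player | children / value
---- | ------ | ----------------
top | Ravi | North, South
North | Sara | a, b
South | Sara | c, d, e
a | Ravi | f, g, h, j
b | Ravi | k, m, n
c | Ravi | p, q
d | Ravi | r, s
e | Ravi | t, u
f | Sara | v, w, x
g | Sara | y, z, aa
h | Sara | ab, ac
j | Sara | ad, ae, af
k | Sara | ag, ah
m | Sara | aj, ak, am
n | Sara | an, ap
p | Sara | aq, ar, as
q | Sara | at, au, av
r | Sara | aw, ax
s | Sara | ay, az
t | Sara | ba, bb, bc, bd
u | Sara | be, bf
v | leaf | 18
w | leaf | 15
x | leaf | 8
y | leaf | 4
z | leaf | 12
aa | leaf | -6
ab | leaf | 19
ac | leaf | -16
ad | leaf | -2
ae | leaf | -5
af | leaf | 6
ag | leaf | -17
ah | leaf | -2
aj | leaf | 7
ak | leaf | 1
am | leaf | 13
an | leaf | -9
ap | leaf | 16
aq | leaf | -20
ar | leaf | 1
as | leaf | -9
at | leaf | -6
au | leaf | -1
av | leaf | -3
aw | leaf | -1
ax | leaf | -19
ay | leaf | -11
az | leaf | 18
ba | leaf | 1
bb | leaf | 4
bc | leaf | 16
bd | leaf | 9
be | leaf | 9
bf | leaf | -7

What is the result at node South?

p (Sara): min(-20, 1, -9) = -20
q (Sara): min(-6, -1, -3) = -6
c (Ravi): max(-20, -6) = -6
r (Sara): min(-1, -19) = -19
s (Sara): min(-11, 18) = -11
d (Ravi): max(-19, -11) = -11
t (Sara): min(1, 4, 16, 9) = 1
u (Sara): min(9, -7) = -7
e (Ravi): max(1, -7) = 1
South (Sara): min(-6, -11, 1) = -11

-11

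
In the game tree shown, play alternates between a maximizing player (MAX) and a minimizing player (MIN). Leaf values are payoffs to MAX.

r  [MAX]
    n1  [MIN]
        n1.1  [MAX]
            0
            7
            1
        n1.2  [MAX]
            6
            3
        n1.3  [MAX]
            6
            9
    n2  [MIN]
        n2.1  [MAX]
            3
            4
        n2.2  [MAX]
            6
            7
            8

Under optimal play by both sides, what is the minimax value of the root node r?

n1.1 (MAX): max(0, 7, 1) = 7
n1.2 (MAX): max(6, 3) = 6
n1.3 (MAX): max(6, 9) = 9
n1 (MIN): min(7, 6, 9) = 6
n2.1 (MAX): max(3, 4) = 4
n2.2 (MAX): max(6, 7, 8) = 8
n2 (MIN): min(4, 8) = 4
r (MAX): max(6, 4) = 6

6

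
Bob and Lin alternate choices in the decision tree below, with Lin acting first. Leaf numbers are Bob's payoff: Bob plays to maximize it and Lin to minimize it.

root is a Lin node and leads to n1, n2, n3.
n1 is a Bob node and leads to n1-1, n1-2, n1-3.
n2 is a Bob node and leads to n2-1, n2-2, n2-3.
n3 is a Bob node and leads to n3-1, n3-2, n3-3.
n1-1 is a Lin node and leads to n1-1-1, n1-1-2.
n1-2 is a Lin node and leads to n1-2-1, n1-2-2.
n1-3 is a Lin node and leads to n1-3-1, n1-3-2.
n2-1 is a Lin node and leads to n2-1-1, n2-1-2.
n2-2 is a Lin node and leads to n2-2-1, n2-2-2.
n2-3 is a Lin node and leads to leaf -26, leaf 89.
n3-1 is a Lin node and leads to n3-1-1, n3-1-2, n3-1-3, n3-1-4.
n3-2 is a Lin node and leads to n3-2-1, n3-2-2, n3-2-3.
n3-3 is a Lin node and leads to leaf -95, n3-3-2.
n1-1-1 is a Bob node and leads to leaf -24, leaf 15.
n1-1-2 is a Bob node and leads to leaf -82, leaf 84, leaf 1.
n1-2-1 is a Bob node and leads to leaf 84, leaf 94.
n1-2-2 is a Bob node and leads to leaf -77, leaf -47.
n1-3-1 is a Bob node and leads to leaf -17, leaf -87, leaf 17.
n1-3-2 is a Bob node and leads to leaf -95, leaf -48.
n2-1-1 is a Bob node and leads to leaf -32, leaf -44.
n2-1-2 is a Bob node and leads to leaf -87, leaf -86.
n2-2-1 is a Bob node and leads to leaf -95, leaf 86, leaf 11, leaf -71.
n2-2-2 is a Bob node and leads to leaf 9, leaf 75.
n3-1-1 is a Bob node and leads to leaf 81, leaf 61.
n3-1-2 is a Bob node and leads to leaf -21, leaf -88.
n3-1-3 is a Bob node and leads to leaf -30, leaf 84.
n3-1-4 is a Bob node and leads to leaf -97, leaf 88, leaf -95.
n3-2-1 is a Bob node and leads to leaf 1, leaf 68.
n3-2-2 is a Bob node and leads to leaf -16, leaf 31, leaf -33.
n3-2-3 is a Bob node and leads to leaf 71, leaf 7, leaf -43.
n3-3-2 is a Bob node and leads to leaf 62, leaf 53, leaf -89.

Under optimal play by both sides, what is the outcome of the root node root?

n1-1-1 (Bob): max(-24, 15) = 15
n1-1-2 (Bob): max(-82, 84, 1) = 84
n1-1 (Lin): min(15, 84) = 15
n1-2-1 (Bob): max(84, 94) = 94
n1-2-2 (Bob): max(-77, -47) = -47
n1-2 (Lin): min(94, -47) = -47
n1-3-1 (Bob): max(-17, -87, 17) = 17
n1-3-2 (Bob): max(-95, -48) = -48
n1-3 (Lin): min(17, -48) = -48
n1 (Bob): max(15, -47, -48) = 15
n2-1-1 (Bob): max(-32, -44) = -32
n2-1-2 (Bob): max(-87, -86) = -86
n2-1 (Lin): min(-32, -86) = -86
n2-2-1 (Bob): max(-95, 86, 11, -71) = 86
n2-2-2 (Bob): max(9, 75) = 75
n2-2 (Lin): min(86, 75) = 75
n2-3 (Lin): min(-26, 89) = -26
n2 (Bob): max(-86, 75, -26) = 75
n3-1-1 (Bob): max(81, 61) = 81
n3-1-2 (Bob): max(-21, -88) = -21
n3-1-3 (Bob): max(-30, 84) = 84
n3-1-4 (Bob): max(-97, 88, -95) = 88
n3-1 (Lin): min(81, -21, 84, 88) = -21
n3-2-1 (Bob): max(1, 68) = 68
n3-2-2 (Bob): max(-16, 31, -33) = 31
n3-2-3 (Bob): max(71, 7, -43) = 71
n3-2 (Lin): min(68, 31, 71) = 31
n3-3-2 (Bob): max(62, 53, -89) = 62
n3-3 (Lin): min(-95, 62) = -95
n3 (Bob): max(-21, 31, -95) = 31
root (Lin): min(15, 75, 31) = 15

15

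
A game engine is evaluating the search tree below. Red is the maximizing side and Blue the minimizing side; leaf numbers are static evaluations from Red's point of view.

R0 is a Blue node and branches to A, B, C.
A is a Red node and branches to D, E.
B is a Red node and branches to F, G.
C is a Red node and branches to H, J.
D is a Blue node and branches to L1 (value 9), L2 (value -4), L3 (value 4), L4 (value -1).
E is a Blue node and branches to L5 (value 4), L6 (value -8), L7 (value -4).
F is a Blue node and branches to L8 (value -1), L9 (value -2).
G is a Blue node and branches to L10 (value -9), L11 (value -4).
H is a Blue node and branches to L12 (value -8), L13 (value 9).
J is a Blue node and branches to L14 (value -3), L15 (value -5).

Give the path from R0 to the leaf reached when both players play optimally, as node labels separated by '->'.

R0 -> C -> J -> L15

D (Blue): min(9, -4, 4, -1) = -4
E (Blue): min(4, -8, -4) = -8
A (Red): max(-4, -8) = -4
F (Blue): min(-1, -2) = -2
G (Blue): min(-9, -4) = -9
B (Red): max(-2, -9) = -2
H (Blue): min(-8, 9) = -8
J (Blue): min(-3, -5) = -5
C (Red): max(-8, -5) = -5
R0 (Blue): min(-4, -2, -5) = -5
At R0, Blue picks C (lowest: -5).
At C, Red picks J (highest: -5).
At J, Blue picks L15 (lowest: -5).
Terminal value -5.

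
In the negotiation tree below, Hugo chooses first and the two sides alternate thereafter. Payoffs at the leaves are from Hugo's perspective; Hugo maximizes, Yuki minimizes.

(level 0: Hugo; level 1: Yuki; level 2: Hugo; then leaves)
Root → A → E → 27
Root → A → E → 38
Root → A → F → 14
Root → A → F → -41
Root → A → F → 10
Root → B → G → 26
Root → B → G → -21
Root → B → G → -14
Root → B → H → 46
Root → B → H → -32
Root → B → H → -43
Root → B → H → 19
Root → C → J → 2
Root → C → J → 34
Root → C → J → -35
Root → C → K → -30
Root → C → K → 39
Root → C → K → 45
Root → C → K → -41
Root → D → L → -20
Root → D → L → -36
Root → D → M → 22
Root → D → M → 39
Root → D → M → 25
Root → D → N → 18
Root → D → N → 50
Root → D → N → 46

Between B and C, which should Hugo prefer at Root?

C

G (Hugo): max(26, -21, -14) = 26
H (Hugo): max(46, -32, -43, 19) = 46
B (Yuki): min(26, 46) = 26
J (Hugo): max(2, 34, -35) = 34
K (Hugo): max(-30, 39, 45, -41) = 45
C (Yuki): min(34, 45) = 34
Hugo prefers the higher value; B=26, C=34. C is better since 34 > 26.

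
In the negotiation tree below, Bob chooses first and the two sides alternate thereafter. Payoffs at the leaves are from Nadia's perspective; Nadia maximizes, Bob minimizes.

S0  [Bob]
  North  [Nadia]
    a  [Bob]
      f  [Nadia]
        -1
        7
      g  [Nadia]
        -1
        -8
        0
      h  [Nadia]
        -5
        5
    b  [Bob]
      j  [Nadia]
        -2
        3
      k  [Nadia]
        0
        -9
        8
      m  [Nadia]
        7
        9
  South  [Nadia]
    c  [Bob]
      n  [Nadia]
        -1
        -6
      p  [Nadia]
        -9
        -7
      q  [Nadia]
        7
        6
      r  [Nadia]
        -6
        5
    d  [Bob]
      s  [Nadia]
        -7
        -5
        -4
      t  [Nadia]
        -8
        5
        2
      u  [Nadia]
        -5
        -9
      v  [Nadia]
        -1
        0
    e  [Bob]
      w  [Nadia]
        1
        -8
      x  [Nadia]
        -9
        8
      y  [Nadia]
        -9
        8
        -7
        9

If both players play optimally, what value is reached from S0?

1

f (Nadia): max(-1, 7) = 7
g (Nadia): max(-1, -8, 0) = 0
h (Nadia): max(-5, 5) = 5
a (Bob): min(7, 0, 5) = 0
j (Nadia): max(-2, 3) = 3
k (Nadia): max(0, -9, 8) = 8
m (Nadia): max(7, 9) = 9
b (Bob): min(3, 8, 9) = 3
North (Nadia): max(0, 3) = 3
n (Nadia): max(-1, -6) = -1
p (Nadia): max(-9, -7) = -7
q (Nadia): max(7, 6) = 7
r (Nadia): max(-6, 5) = 5
c (Bob): min(-1, -7, 7, 5) = -7
s (Nadia): max(-7, -5, -4) = -4
t (Nadia): max(-8, 5, 2) = 5
u (Nadia): max(-5, -9) = -5
v (Nadia): max(-1, 0) = 0
d (Bob): min(-4, 5, -5, 0) = -5
w (Nadia): max(1, -8) = 1
x (Nadia): max(-9, 8) = 8
y (Nadia): max(-9, 8, -7, 9) = 9
e (Bob): min(1, 8, 9) = 1
South (Nadia): max(-7, -5, 1) = 1
S0 (Bob): min(3, 1) = 1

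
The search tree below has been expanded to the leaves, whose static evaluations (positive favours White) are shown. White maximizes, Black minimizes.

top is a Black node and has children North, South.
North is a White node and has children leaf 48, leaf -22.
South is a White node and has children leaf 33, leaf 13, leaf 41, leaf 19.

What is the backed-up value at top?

41

North (White): max(48, -22) = 48
South (White): max(33, 13, 41, 19) = 41
top (Black): min(48, 41) = 41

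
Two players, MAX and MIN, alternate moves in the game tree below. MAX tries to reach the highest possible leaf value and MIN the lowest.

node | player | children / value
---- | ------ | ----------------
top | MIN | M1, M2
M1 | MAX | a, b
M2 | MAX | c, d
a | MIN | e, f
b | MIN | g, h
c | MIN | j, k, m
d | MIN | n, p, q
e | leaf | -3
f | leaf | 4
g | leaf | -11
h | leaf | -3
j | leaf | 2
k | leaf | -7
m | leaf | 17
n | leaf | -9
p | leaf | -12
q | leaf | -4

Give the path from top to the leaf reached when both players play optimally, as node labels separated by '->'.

top -> M2 -> c -> k

a (MIN): min(-3, 4) = -3
b (MIN): min(-11, -3) = -11
M1 (MAX): max(-3, -11) = -3
c (MIN): min(2, -7, 17) = -7
d (MIN): min(-9, -12, -4) = -12
M2 (MAX): max(-7, -12) = -7
top (MIN): min(-3, -7) = -7
At top, MIN picks M2 (lowest: -7).
At M2, MAX picks c (highest: -7).
At c, MIN picks k (lowest: -7).
Terminal value -7.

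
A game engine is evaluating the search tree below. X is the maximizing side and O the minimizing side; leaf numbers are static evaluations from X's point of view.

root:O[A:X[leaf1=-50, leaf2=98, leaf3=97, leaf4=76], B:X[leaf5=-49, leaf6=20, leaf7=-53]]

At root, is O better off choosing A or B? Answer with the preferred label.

B

A (X): max(-50, 98, 97, 76) = 98
B (X): max(-49, 20, -53) = 20
O prefers the lower value; A=98, B=20. B is better since 20 < 98.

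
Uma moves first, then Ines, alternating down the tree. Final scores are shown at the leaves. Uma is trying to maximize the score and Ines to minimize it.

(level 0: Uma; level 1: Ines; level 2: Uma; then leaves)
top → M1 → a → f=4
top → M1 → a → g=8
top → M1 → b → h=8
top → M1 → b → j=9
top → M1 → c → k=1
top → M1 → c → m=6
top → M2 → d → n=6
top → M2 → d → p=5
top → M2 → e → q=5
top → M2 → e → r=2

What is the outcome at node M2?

5

d (Uma): max(6, 5) = 6
e (Uma): max(5, 2) = 5
M2 (Ines): min(6, 5) = 5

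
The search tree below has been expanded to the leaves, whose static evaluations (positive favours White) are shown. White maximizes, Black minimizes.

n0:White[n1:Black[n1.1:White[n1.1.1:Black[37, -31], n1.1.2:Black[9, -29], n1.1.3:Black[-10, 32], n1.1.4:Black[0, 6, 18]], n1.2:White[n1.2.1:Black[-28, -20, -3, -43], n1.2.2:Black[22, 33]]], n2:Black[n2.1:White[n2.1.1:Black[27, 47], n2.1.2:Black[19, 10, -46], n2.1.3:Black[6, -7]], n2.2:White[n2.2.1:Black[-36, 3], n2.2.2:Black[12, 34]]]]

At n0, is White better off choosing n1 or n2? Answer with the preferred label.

n1.1.1 (Black): min(37, -31) = -31
n1.1.2 (Black): min(9, -29) = -29
n1.1.3 (Black): min(-10, 32) = -10
n1.1.4 (Black): min(0, 6, 18) = 0
n1.1 (White): max(-31, -29, -10, 0) = 0
n1.2.1 (Black): min(-28, -20, -3, -43) = -43
n1.2.2 (Black): min(22, 33) = 22
n1.2 (White): max(-43, 22) = 22
n1 (Black): min(0, 22) = 0
n2.1.1 (Black): min(27, 47) = 27
n2.1.2 (Black): min(19, 10, -46) = -46
n2.1.3 (Black): min(6, -7) = -7
n2.1 (White): max(27, -46, -7) = 27
n2.2.1 (Black): min(-36, 3) = -36
n2.2.2 (Black): min(12, 34) = 12
n2.2 (White): max(-36, 12) = 12
n2 (Black): min(27, 12) = 12
White prefers the higher value; n1=0, n2=12. n2 is better since 12 > 0.

n2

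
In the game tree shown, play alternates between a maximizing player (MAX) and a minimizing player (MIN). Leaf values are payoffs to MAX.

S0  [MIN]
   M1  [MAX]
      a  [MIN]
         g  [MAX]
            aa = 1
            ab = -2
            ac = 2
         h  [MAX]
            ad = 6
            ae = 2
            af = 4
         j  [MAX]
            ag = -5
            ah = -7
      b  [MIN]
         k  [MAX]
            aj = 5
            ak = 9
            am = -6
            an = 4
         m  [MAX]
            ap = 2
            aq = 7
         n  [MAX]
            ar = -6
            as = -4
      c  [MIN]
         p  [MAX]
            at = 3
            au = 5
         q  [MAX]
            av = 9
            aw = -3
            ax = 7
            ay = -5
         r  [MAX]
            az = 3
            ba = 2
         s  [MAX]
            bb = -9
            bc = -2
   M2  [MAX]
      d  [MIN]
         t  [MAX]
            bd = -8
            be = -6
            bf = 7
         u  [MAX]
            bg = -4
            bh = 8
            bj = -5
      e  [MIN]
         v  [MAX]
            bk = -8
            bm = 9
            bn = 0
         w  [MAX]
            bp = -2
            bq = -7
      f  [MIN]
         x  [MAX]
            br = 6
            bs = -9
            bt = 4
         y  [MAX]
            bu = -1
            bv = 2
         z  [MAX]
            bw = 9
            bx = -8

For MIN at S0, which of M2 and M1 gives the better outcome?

M1

t (MAX): max(-8, -6, 7) = 7
u (MAX): max(-4, 8, -5) = 8
d (MIN): min(7, 8) = 7
v (MAX): max(-8, 9, 0) = 9
w (MAX): max(-2, -7) = -2
e (MIN): min(9, -2) = -2
x (MAX): max(6, -9, 4) = 6
y (MAX): max(-1, 2) = 2
z (MAX): max(9, -8) = 9
f (MIN): min(6, 2, 9) = 2
M2 (MAX): max(7, -2, 2) = 7
g (MAX): max(1, -2, 2) = 2
h (MAX): max(6, 2, 4) = 6
j (MAX): max(-5, -7) = -5
a (MIN): min(2, 6, -5) = -5
k (MAX): max(5, 9, -6, 4) = 9
m (MAX): max(2, 7) = 7
n (MAX): max(-6, -4) = -4
b (MIN): min(9, 7, -4) = -4
p (MAX): max(3, 5) = 5
q (MAX): max(9, -3, 7, -5) = 9
r (MAX): max(3, 2) = 3
s (MAX): max(-9, -2) = -2
c (MIN): min(5, 9, 3, -2) = -2
M1 (MAX): max(-5, -4, -2) = -2
MIN prefers the lower value; M2=7, M1=-2. M1 is better since -2 < 7.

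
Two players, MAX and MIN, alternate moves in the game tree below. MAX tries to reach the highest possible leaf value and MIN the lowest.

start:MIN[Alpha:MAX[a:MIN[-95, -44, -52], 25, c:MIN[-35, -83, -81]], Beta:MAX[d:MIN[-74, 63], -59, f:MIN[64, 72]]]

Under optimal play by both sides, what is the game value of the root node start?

25

a (MIN): min(-95, -44, -52) = -95
c (MIN): min(-35, -83, -81) = -83
Alpha (MAX): max(-95, 25, -83) = 25
d (MIN): min(-74, 63) = -74
f (MIN): min(64, 72) = 64
Beta (MAX): max(-74, -59, 64) = 64
start (MIN): min(25, 64) = 25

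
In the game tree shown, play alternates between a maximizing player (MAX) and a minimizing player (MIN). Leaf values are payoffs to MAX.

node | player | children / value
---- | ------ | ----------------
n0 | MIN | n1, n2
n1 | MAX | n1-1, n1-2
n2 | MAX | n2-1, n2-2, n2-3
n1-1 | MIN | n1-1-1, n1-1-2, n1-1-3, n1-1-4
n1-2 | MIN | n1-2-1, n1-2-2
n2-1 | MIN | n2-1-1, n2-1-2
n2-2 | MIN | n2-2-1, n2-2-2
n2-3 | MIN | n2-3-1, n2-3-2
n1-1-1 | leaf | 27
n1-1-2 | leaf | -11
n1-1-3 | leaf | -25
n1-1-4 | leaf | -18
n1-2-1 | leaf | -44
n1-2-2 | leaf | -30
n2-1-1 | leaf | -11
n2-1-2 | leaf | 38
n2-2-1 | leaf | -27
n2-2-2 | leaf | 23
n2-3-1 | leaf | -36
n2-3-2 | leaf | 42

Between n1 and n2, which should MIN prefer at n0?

n1-1 (MIN): min(27, -11, -25, -18) = -25
n1-2 (MIN): min(-44, -30) = -44
n1 (MAX): max(-25, -44) = -25
n2-1 (MIN): min(-11, 38) = -11
n2-2 (MIN): min(-27, 23) = -27
n2-3 (MIN): min(-36, 42) = -36
n2 (MAX): max(-11, -27, -36) = -11
MIN prefers the lower value; n1=-25, n2=-11. n1 is better since -25 < -11.

n1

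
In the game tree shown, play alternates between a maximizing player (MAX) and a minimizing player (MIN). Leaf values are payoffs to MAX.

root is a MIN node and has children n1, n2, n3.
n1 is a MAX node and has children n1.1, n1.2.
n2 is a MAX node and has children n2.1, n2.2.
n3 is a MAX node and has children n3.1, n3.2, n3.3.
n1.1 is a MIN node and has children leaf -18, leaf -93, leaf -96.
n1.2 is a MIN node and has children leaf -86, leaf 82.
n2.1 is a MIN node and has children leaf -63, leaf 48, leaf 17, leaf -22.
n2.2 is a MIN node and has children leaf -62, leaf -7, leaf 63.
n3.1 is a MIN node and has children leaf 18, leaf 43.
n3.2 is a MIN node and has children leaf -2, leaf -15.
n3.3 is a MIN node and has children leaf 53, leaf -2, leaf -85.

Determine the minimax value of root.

-86

n1.1 (MIN): min(-18, -93, -96) = -96
n1.2 (MIN): min(-86, 82) = -86
n1 (MAX): max(-96, -86) = -86
n2.1 (MIN): min(-63, 48, 17, -22) = -63
n2.2 (MIN): min(-62, -7, 63) = -62
n2 (MAX): max(-63, -62) = -62
n3.1 (MIN): min(18, 43) = 18
n3.2 (MIN): min(-2, -15) = -15
n3.3 (MIN): min(53, -2, -85) = -85
n3 (MAX): max(18, -15, -85) = 18
root (MIN): min(-86, -62, 18) = -86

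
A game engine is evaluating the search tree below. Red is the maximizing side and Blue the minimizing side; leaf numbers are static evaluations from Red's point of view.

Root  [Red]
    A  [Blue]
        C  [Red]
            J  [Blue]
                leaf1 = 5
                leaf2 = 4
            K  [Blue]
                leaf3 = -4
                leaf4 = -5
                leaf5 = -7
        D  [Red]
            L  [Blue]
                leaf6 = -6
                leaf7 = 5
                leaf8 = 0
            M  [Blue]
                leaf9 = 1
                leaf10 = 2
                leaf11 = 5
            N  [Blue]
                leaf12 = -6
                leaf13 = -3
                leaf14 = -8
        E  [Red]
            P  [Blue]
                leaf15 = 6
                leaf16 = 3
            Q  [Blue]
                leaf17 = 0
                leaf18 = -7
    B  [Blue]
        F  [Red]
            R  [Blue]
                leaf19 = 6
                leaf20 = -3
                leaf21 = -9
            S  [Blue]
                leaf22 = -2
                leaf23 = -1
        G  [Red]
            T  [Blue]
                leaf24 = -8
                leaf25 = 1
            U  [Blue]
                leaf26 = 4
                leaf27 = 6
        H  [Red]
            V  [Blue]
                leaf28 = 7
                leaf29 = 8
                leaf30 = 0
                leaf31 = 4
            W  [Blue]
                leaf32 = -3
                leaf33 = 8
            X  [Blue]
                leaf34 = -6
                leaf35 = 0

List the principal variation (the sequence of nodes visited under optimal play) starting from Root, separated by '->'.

Root -> A -> D -> M -> leaf9

J (Blue): min(5, 4) = 4
K (Blue): min(-4, -5, -7) = -7
C (Red): max(4, -7) = 4
L (Blue): min(-6, 5, 0) = -6
M (Blue): min(1, 2, 5) = 1
N (Blue): min(-6, -3, -8) = -8
D (Red): max(-6, 1, -8) = 1
P (Blue): min(6, 3) = 3
Q (Blue): min(0, -7) = -7
E (Red): max(3, -7) = 3
A (Blue): min(4, 1, 3) = 1
R (Blue): min(6, -3, -9) = -9
S (Blue): min(-2, -1) = -2
F (Red): max(-9, -2) = -2
T (Blue): min(-8, 1) = -8
U (Blue): min(4, 6) = 4
G (Red): max(-8, 4) = 4
V (Blue): min(7, 8, 0, 4) = 0
W (Blue): min(-3, 8) = -3
X (Blue): min(-6, 0) = -6
H (Red): max(0, -3, -6) = 0
B (Blue): min(-2, 4, 0) = -2
Root (Red): max(1, -2) = 1
At Root, Red picks A (highest: 1).
At A, Blue picks D (lowest: 1).
At D, Red picks M (highest: 1).
At M, Blue picks leaf9 (lowest: 1).
Terminal value 1.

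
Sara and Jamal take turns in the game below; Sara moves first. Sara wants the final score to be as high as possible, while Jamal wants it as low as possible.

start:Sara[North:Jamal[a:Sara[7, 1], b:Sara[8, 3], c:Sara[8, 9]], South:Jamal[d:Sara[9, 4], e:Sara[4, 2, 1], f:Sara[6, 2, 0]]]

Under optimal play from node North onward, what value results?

7

a (Sara): max(7, 1) = 7
b (Sara): max(8, 3) = 8
c (Sara): max(8, 9) = 9
North (Jamal): min(7, 8, 9) = 7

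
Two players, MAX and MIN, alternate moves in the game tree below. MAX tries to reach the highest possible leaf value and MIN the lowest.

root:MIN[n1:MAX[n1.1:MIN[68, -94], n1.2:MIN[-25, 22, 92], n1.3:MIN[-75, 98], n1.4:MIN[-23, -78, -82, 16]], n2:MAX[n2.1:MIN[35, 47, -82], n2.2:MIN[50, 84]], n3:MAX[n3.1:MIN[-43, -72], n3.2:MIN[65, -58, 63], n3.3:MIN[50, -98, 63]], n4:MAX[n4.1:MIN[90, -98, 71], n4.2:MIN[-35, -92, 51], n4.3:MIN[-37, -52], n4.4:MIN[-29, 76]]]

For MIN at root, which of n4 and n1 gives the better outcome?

n4

n4.1 (MIN): min(90, -98, 71) = -98
n4.2 (MIN): min(-35, -92, 51) = -92
n4.3 (MIN): min(-37, -52) = -52
n4.4 (MIN): min(-29, 76) = -29
n4 (MAX): max(-98, -92, -52, -29) = -29
n1.1 (MIN): min(68, -94) = -94
n1.2 (MIN): min(-25, 22, 92) = -25
n1.3 (MIN): min(-75, 98) = -75
n1.4 (MIN): min(-23, -78, -82, 16) = -82
n1 (MAX): max(-94, -25, -75, -82) = -25
MIN prefers the lower value; n4=-29, n1=-25. n4 is better since -29 < -25.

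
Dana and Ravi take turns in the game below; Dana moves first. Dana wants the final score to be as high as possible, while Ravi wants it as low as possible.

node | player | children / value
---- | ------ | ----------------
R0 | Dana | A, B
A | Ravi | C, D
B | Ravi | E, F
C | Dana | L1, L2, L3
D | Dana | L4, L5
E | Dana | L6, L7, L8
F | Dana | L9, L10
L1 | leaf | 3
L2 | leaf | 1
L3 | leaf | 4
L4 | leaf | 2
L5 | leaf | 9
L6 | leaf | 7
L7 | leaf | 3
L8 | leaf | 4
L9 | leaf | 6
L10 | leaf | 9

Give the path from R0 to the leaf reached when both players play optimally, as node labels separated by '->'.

R0 -> B -> E -> L6

C (Dana): max(3, 1, 4) = 4
D (Dana): max(2, 9) = 9
A (Ravi): min(4, 9) = 4
E (Dana): max(7, 3, 4) = 7
F (Dana): max(6, 9) = 9
B (Ravi): min(7, 9) = 7
R0 (Dana): max(4, 7) = 7
At R0, Dana picks B (highest: 7).
At B, Ravi picks E (lowest: 7).
At E, Dana picks L6 (highest: 7).
Terminal value 7.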